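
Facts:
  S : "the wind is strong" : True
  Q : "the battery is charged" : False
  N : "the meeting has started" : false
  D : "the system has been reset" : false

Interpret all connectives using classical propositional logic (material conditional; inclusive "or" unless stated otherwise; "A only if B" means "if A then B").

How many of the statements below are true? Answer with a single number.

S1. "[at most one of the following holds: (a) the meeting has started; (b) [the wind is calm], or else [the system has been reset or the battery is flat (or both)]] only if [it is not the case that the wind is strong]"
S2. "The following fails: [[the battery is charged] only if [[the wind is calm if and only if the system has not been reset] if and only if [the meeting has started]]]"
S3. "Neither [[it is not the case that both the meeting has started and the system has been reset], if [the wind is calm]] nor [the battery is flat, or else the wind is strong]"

S1: Formalization: (N nand (not S or (D or not Q))) -> not S

not S = not True = False
not Q = not False = True
D or not Q = False or True = True
not S or (D or not Q) = False or True = True
N nand (not S or (D or not Q)) = False nand True = True
not S = not True = False
(N nand (not S or (D or not Q))) -> not S = True -> False = False
Thus S1 is false.

S2: Formalization: not (Q -> ((not S iff not D) iff N))

not S = not True = False
not D = not False = True
not S iff not D = False iff True = False
(not S iff not D) iff N = False iff False = True
Q -> ((not S iff not D) iff N) = False -> True = True
not (Q -> ((not S iff not D) iff N)) = not True = False
So S2 is false.

S3: This is (not S -> (N nand D)) nor (not Q or S).

not S = not True = False
N nand D = False nand False = True
not S -> (N nand D) = False -> True = True
not Q = not False = True
not Q or S = True or True = True
(not S -> (N nand D)) nor (not Q or S) = True nor True = False
Hence S3 is false.

0 of the 3 statements are true (none).

0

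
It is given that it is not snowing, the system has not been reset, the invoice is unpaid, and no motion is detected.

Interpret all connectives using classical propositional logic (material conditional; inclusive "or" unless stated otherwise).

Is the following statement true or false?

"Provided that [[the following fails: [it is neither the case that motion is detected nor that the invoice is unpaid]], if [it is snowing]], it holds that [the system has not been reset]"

The statement is true.

Let N = "it is snowing" (F), V = "motion is detected" (F), P = "the invoice is paid" (F), S = "the system has been reset" (F).
This is (N → ¬(V ↓ ¬P)) → ¬S.

¬P = ¬F = T
V ↓ ¬P = F ↓ T = F
¬(V ↓ ¬P) = ¬F = T
N → ¬(V ↓ ¬P) = F → T = T
¬S = ¬F = T
(N → ¬(V ↓ ¬P)) → ¬S = T → T = T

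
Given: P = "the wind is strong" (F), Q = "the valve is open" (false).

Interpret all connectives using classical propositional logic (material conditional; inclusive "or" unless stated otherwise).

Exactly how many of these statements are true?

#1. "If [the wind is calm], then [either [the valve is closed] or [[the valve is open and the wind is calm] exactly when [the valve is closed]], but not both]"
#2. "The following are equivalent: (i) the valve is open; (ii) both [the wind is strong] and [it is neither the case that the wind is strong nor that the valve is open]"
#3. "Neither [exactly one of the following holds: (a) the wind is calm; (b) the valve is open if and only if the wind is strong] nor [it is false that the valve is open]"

2

#1: Formalization: ¬P → (¬Q ⊕ ((Q ∧ ¬P) ↔ ¬Q))

¬P = ¬F = T
¬Q = ¬F = T
¬P = ¬F = T
Q ∧ ¬P = F ∧ T = F
¬Q = ¬F = T
(Q ∧ ¬P) ↔ ¬Q = F ↔ T = F
¬Q ⊕ ((Q ∧ ¬P) ↔ ¬Q) = T ⊕ F = T
¬P → (¬Q ⊕ ((Q ∧ ¬P) ↔ ¬Q)) = T → T = T
So #1 is true.

#2: In symbols: Q ↔ (P ∧ (P ↓ Q))

P ↓ Q = F ↓ F = T
P ∧ (P ↓ Q) = F ∧ T = F
Q ↔ (P ∧ (P ↓ Q)) = F ↔ F = T
So #2 is true.

#3: This is (¬P ⊕ (Q ↔ P)) ↓ ¬Q.

¬P = ¬F = T
Q ↔ P = F ↔ F = T
¬P ⊕ (Q ↔ P) = T ⊕ T = F
¬Q = ¬F = T
(¬P ⊕ (Q ↔ P)) ↓ ¬Q = F ↓ T = F
Thus #3 is false.

True statements: 2 (#1, #2).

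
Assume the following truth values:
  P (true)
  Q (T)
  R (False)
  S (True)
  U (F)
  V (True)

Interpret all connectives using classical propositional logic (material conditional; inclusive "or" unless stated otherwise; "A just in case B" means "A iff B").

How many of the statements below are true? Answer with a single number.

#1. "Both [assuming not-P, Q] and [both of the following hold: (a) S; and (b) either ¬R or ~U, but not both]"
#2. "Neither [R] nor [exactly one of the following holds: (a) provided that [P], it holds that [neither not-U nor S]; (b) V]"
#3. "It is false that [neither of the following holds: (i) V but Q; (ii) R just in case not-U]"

1

#1: This is (not P -> Q) and (S and (not R xor not U)).

not P = not True = False
not P -> Q = False -> True = True
not R = not False = True
not U = not False = True
not R xor not U = True xor True = False
S and (not R xor not U) = True and False = False
(not P -> Q) and (S and (not R xor not U)) = True and False = False
Thus #1 is false.

#2: Parsed as R nor ((P -> (not U nor S)) xor V)

not U = not False = True
not U nor S = True nor True = False
P -> (not U nor S) = True -> False = False
(P -> (not U nor S)) xor V = False xor True = True
R nor ((P -> (not U nor S)) xor V) = False nor True = False
So #2 is false.

#3: In symbols: not ((V and Q) nor (R iff not U))

V and Q = True and True = True
not U = not False = True
R iff not U = False iff True = False
(V and Q) nor (R iff not U) = True nor False = False
not ((V and Q) nor (R iff not U)) = not False = True
Hence #3 is true.

1 of the 3 statements is true (#3).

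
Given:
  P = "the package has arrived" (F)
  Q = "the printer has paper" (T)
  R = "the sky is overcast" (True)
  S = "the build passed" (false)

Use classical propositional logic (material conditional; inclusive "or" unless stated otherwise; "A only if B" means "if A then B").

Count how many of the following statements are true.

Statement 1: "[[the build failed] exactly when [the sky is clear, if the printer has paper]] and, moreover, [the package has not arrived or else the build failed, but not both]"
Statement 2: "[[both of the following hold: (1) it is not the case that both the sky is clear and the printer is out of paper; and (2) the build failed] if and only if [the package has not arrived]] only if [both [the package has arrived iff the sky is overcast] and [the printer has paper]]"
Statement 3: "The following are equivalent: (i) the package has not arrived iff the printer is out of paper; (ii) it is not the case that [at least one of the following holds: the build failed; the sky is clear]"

Statement 1: Parsed as (¬S ↔ (Q → ¬R)) ∧ (¬P ⊕ ¬S)

¬S = ¬F = T
¬R = ¬T = F
Q → ¬R = T → F = F
¬S ↔ (Q → ¬R) = T ↔ F = F
¬P = ¬F = T
¬S = ¬F = T
¬P ⊕ ¬S = T ⊕ T = F
(¬S ↔ (Q → ¬R)) ∧ (¬P ⊕ ¬S) = F ∧ F = F
Thus Statement 1 is false.

Statement 2: Formalization: (((¬R ↑ ¬Q) ∧ ¬S) ↔ ¬P) → ((P ↔ R) ∧ Q)

¬R = ¬T = F
¬Q = ¬T = F
¬R ↑ ¬Q = F ↑ F = T
¬S = ¬F = T
(¬R ↑ ¬Q) ∧ ¬S = T ∧ T = T
¬P = ¬F = T
((¬R ↑ ¬Q) ∧ ¬S) ↔ ¬P = T ↔ T = T
P ↔ R = F ↔ T = F
(P ↔ R) ∧ Q = F ∧ T = F
(((¬R ↑ ¬Q) ∧ ¬S) ↔ ¬P) → ((P ↔ R) ∧ Q) = T → F = F
So Statement 2 is false.

Statement 3: In symbols: (¬P ↔ ¬Q) ↔ ¬(¬S ∨ ¬R)

¬P = ¬F = T
¬Q = ¬T = F
¬P ↔ ¬Q = T ↔ F = F
¬S = ¬F = T
¬R = ¬T = F
¬S ∨ ¬R = T ∨ F = T
¬(¬S ∨ ¬R) = ¬T = F
(¬P ↔ ¬Q) ↔ ¬(¬S ∨ ¬R) = F ↔ F = T
So Statement 3 is true.

True statements: 1 (Statement 3).

1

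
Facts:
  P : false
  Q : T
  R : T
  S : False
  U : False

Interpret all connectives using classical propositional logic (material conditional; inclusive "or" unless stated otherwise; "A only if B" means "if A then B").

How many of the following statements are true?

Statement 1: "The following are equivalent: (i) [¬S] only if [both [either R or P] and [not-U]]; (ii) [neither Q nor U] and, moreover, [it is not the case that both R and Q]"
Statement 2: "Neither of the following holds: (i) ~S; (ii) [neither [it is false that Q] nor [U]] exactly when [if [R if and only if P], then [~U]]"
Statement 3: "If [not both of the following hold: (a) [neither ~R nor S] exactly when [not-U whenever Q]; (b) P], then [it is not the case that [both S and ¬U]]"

1

Statement 1: In symbols: (not S -> ((R or P) and not U)) iff ((Q nor U) and (R nand Q))

not S = not False = True
R or P = True or False = True
not U = not False = True
(R or P) and not U = True and True = True
not S -> ((R or P) and not U) = True -> True = True
Q nor U = True nor False = False
R nand Q = True nand True = False
(Q nor U) and (R nand Q) = False and False = False
(not S -> ((R or P) and not U)) iff ((Q nor U) and (R nand Q)) = True iff False = False
Thus Statement 1 is false.

Statement 2: Parsed as not S nor ((not Q nor U) iff ((R iff P) -> not U))

not S = not False = True
not Q = not True = False
not Q nor U = False nor False = True
R iff P = True iff False = False
not U = not False = True
(R iff P) -> not U = False -> True = True
(not Q nor U) iff ((R iff P) -> not U) = True iff True = True
not S nor ((not Q nor U) iff ((R iff P) -> not U)) = True nor True = False
Hence Statement 2 is false.

Statement 3: Parsed as (((not R nor S) iff (Q -> not U)) nand P) -> not (S and not U)

not R = not True = False
not R nor S = False nor False = True
not U = not False = True
Q -> not U = True -> True = True
(not R nor S) iff (Q -> not U) = True iff True = True
((not R nor S) iff (Q -> not U)) nand P = True nand False = True
not U = not False = True
S and not U = False and True = False
not (S and not U) = not False = True
(((not R nor S) iff (Q -> not U)) nand P) -> not (S and not U) = True -> True = True
Hence Statement 3 is true.

True statements: 1 (Statement 3).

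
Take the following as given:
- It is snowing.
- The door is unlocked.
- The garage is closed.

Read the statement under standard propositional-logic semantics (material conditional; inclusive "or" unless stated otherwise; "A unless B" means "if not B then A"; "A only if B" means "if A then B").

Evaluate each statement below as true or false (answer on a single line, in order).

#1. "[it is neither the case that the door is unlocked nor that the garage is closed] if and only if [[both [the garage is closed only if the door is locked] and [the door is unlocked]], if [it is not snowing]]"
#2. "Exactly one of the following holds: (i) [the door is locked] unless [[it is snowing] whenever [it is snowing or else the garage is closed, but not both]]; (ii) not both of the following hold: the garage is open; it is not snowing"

Let Q = "the door is locked" (False), R = "the garage is closed" (True), P = "it is snowing" (True).

#1: Parsed as (not Q nor R) iff (not P -> ((R -> Q) and not Q))

not Q = not False = True
not Q nor R = True nor True = False
not P = not True = False
R -> Q = True -> False = False
not Q = not False = True
(R -> Q) and not Q = False and True = False
not P -> ((R -> Q) and not Q) = False -> False = True
(not Q nor R) iff (not P -> ((R -> Q) and not Q)) = False iff True = False
Hence #1 is false.

#2: This is (Q or ((P xor R) -> P)) xor (not R nand not P).

P xor R = True xor True = False
(P xor R) -> P = False -> True = True
Q or ((P xor R) -> P) = False or True = True
not R = not True = False
not P = not True = False
not R nand not P = False nand False = True
(Q or ((P xor R) -> P)) xor (not R nand not P) = True xor True = False
Hence #2 is false.

#1 false; #2 false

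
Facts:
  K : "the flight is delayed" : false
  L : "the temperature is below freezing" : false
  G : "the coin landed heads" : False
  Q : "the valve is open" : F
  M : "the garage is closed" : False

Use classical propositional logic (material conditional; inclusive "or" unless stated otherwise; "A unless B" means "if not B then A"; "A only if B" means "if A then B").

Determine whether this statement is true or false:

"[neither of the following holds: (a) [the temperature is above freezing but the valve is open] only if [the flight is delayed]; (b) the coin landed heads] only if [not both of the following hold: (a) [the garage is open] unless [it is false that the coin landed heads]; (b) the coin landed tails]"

true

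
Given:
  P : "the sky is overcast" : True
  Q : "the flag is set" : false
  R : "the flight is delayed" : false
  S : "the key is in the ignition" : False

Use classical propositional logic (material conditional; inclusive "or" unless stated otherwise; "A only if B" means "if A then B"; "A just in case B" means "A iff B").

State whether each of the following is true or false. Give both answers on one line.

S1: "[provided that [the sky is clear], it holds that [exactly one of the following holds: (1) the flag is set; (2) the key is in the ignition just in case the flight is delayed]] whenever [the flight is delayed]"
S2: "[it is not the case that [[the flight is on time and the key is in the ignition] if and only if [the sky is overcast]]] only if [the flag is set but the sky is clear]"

S1: Formalization: R -> (~P -> (Q xor (S <-> R)))

~P = ~T = F
S <-> R = F <-> F = T
Q xor (S <-> R) = F xor T = T
~P -> (Q xor (S <-> R)) = F -> T = T
R -> (~P -> (Q xor (S <-> R))) = F -> T = T
So S1 is true.

S2: Parsed as ~((~R & S) <-> P) -> (Q & ~P)

~R = ~F = T
~R & S = T & F = F
(~R & S) <-> P = F <-> T = F
~((~R & S) <-> P) = ~F = T
~P = ~T = F
Q & ~P = F & F = F
~((~R & S) <-> P) -> (Q & ~P) = T -> F = F
So S2 is false.

S1 true / S2 false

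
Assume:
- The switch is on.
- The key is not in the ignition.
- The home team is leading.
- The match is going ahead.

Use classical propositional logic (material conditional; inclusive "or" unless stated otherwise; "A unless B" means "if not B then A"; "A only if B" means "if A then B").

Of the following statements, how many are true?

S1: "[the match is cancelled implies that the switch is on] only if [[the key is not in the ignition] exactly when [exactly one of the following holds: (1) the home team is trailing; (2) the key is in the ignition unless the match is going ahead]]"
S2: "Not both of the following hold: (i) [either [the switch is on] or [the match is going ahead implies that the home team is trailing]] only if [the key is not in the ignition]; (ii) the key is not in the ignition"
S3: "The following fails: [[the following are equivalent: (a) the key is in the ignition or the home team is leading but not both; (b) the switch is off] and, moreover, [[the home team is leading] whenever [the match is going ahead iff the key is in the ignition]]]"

Let S = "the match is cancelled" (False), P = "the switch is on" (True), Q = "the key is in the ignition" (False), R = "the home team is leading" (True).

S1: This is (S -> P) -> (not Q iff (not R xor (Q or not S))).

S -> P = False -> True = True
not Q = not False = True
not R = not True = False
not S = not False = True
Q or not S = False or True = True
not R xor (Q or not S) = False xor True = True
not Q iff (not R xor (Q or not S)) = True iff True = True
(S -> P) -> (not Q iff (not R xor (Q or not S))) = True -> True = True
So S1 is true.

S2: Parsed as ((P or (not S -> not R)) -> not Q) nand not Q

not S = not False = True
not R = not True = False
not S -> not R = True -> False = False
P or (not S -> not R) = True or False = True
not Q = not False = True
(P or (not S -> not R)) -> not Q = True -> True = True
not Q = not False = True
((P or (not S -> not R)) -> not Q) nand not Q = True nand True = False
Thus S2 is false.

S3: Formalization: not (((Q xor R) iff not P) and ((not S iff Q) -> R))

Q xor R = False xor True = True
not P = not True = False
(Q xor R) iff not P = True iff False = False
not S = not False = True
not S iff Q = True iff False = False
(not S iff Q) -> R = False -> True = True
((Q xor R) iff not P) and ((not S iff Q) -> R) = False and True = False
not (((Q xor R) iff not P) and ((not S iff Q) -> R)) = not False = True
Thus S3 is true.

Count: 2.

2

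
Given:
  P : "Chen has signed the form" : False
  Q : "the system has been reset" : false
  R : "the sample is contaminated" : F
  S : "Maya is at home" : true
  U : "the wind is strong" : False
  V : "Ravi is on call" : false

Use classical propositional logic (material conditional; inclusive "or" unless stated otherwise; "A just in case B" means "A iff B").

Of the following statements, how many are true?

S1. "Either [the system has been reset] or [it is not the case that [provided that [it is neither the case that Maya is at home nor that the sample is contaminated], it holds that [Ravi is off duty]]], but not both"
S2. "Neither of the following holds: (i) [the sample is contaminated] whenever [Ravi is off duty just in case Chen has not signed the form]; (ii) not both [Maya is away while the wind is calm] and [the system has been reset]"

0

S1: Formalization: Q xor not ((S nor R) -> not V)

S nor R = True nor False = False
not V = not False = True
(S nor R) -> not V = False -> True = True
not ((S nor R) -> not V) = not True = False
Q xor not ((S nor R) -> not V) = False xor False = False
Hence S1 is false.

S2: This is ((not V iff not P) -> R) nor ((not S and not U) nand Q).

not V = not False = True
not P = not False = True
not V iff not P = True iff True = True
(not V iff not P) -> R = True -> False = False
not S = not True = False
not U = not False = True
not S and not U = False and True = False
(not S and not U) nand Q = False nand False = True
((not V iff not P) -> R) nor ((not S and not U) nand Q) = False nor True = False
Hence S2 is false.

True statements: 0 (none).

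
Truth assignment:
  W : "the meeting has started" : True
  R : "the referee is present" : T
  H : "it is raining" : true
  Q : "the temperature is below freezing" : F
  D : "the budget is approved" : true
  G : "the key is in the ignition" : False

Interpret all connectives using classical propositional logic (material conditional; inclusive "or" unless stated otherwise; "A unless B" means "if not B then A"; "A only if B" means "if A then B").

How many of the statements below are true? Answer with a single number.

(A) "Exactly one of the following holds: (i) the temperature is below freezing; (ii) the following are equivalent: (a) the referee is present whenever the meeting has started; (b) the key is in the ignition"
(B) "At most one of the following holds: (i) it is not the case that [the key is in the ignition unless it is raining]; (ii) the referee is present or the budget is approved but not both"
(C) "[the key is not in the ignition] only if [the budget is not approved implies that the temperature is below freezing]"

(A): This is Q xor ((W -> R) iff G).

W -> R = True -> True = True
(W -> R) iff G = True iff False = False
Q xor ((W -> R) iff G) = False xor False = False
So (A) is false.

(B): This is not (G or H) nand (R xor D).

G or H = False or True = True
not (G or H) = not True = False
R xor D = True xor True = False
not (G or H) nand (R xor D) = False nand False = True
Thus (B) is true.

(C): This is not G -> (not D -> Q).

not G = not False = True
not D = not True = False
not D -> Q = False -> False = True
not G -> (not D -> Q) = True -> True = True
Hence (C) is true.

Count: 2.

2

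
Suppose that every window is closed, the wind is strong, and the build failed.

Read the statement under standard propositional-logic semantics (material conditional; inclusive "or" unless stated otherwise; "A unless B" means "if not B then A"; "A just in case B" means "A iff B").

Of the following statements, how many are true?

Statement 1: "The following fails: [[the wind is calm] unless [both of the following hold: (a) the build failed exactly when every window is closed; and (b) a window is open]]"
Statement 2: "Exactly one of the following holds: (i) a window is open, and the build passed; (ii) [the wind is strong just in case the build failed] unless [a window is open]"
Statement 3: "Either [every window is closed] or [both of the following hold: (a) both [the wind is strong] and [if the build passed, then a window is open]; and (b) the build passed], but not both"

3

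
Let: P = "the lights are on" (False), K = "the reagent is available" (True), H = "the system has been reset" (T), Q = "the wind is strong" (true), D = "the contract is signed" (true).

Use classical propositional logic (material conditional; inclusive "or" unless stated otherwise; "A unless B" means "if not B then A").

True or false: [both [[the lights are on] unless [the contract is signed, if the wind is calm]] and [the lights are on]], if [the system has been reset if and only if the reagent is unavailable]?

True.

In symbols: (H iff not K) -> ((P or (not Q -> D)) and P)

not K = not True = False
H iff not K = True iff False = False
not Q = not True = False
not Q -> D = False -> True = True
P or (not Q -> D) = False or True = True
(P or (not Q -> D)) and P = True and False = False
(H iff not K) -> ((P or (not Q -> D)) and P) = False -> False = True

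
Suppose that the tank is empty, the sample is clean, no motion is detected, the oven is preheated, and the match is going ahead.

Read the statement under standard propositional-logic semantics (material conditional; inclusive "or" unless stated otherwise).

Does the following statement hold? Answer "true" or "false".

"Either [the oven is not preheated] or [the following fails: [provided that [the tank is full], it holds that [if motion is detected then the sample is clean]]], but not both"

False.

Let S = "the oven is preheated" (T), P = "the tank is full" (F), R = "motion is detected" (F), Q = "the sample is contaminated" (F).
In symbols: ¬S ⊕ ¬(P → (R → ¬Q))

¬S = ¬T = F
¬Q = ¬F = T
R → ¬Q = F → T = T
P → (R → ¬Q) = F → T = T
¬(P → (R → ¬Q)) = ¬T = F
¬S ⊕ ¬(P → (R → ¬Q)) = F ⊕ F = F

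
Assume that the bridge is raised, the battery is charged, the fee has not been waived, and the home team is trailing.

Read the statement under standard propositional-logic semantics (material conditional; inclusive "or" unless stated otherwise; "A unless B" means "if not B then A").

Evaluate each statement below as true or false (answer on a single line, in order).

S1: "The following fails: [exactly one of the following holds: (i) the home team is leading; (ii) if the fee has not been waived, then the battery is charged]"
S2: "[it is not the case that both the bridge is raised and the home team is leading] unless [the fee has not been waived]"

Let L = "the home team is leading" (F), N = "the fee has been waived" (F), U = "the battery is charged" (T), Q = "the bridge is raised" (T).

S1: Formalization: ¬(L ⊕ (¬N → U))

¬N = ¬F = T
¬N → U = T → T = T
L ⊕ (¬N → U) = F ⊕ T = T
¬(L ⊕ (¬N → U)) = ¬T = F
So S1 is false.

S2: Parsed as (Q ↑ L) ∨ ¬N

Q ↑ L = T ↑ F = T
¬N = ¬F = T
(Q ↑ L) ∨ ¬N = T ∨ T = T
So S2 is true.

S1 False, S2 True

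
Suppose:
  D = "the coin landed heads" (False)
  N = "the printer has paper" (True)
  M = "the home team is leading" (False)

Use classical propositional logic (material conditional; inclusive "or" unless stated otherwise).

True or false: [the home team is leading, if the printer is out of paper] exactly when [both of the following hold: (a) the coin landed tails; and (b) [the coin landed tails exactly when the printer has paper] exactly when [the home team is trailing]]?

The statement is true.

Parsed as (¬N → M) ↔ (¬D ∧ ((¬D ↔ N) ↔ ¬M))

¬N = ¬T = F
¬N → M = F → F = T
¬D = ¬F = T
¬D = ¬F = T
¬D ↔ N = T ↔ T = T
¬M = ¬F = T
(¬D ↔ N) ↔ ¬M = T ↔ T = T
¬D ∧ ((¬D ↔ N) ↔ ¬M) = T ∧ T = T
(¬N → M) ↔ (¬D ∧ ((¬D ↔ N) ↔ ¬M)) = T ↔ T = T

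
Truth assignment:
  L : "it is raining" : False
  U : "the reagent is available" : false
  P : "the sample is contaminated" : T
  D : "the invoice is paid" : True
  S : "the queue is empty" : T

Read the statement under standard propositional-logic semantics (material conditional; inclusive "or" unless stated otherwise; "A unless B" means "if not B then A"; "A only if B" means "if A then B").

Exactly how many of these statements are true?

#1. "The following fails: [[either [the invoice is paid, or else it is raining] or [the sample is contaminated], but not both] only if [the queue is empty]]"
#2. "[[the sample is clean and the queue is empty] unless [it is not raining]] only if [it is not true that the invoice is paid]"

0

#1: Parsed as not (((D or L) xor P) -> S)

D or L = True or False = True
(D or L) xor P = True xor True = False
((D or L) xor P) -> S = False -> True = True
not (((D or L) xor P) -> S) = not True = False
So #1 is false.

#2: Parsed as ((not P and S) or not L) -> not D

not P = not True = False
not P and S = False and True = False
not L = not False = True
(not P and S) or not L = False or True = True
not D = not True = False
((not P and S) or not L) -> not D = True -> False = False
Thus #2 is false.

True statements: 0 (none).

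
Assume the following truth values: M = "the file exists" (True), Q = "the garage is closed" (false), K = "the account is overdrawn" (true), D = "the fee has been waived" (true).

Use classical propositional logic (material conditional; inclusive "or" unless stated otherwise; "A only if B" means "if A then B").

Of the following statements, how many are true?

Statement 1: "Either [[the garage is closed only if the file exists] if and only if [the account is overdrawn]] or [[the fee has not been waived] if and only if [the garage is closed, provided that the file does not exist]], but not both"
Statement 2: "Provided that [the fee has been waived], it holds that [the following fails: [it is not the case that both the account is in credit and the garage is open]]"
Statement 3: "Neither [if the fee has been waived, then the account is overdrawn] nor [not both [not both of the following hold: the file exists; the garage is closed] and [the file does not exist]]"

1

Statement 1: Parsed as ((Q → M) ↔ K) ⊕ (¬D ↔ (¬M → Q))

Q → M = F → T = T
(Q → M) ↔ K = T ↔ T = T
¬D = ¬T = F
¬M = ¬T = F
¬M → Q = F → F = T
¬D ↔ (¬M → Q) = F ↔ T = F
((Q → M) ↔ K) ⊕ (¬D ↔ (¬M → Q)) = T ⊕ F = T
Hence Statement 1 is true.

Statement 2: This is D → ¬(¬K ↑ ¬Q).

¬K = ¬T = F
¬Q = ¬F = T
¬K ↑ ¬Q = F ↑ T = T
¬(¬K ↑ ¬Q) = ¬T = F
D → ¬(¬K ↑ ¬Q) = T → F = F
So Statement 2 is false.

Statement 3: Parsed as (D → K) ↓ ((M ↑ Q) ↑ ¬M)

D → K = T → T = T
M ↑ Q = T ↑ F = T
¬M = ¬T = F
(M ↑ Q) ↑ ¬M = T ↑ F = T
(D → K) ↓ ((M ↑ Q) ↑ ¬M) = T ↓ T = F
Thus Statement 3 is false.

1 of the 3 statements is true.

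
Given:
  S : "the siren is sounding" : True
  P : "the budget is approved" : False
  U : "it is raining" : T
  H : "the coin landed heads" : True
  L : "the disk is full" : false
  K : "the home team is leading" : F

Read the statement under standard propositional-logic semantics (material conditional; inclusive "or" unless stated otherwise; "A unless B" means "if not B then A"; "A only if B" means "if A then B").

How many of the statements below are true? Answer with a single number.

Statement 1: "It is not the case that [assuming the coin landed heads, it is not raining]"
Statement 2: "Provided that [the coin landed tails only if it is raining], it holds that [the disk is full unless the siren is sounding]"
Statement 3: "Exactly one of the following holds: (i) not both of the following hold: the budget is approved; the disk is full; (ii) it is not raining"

Statement 1: Formalization: not (H -> not U)

not U = not True = False
H -> not U = True -> False = False
not (H -> not U) = not False = True
So Statement 1 is true.

Statement 2: This is (not H -> U) -> (L or S).

not H = not True = False
not H -> U = False -> True = True
L or S = False or True = True
(not H -> U) -> (L or S) = True -> True = True
Thus Statement 2 is true.

Statement 3: Formalization: (P nand L) xor not U

P nand L = False nand False = True
not U = not True = False
(P nand L) xor not U = True xor False = True
So Statement 3 is true.

True statements: 3 (Statement 1, Statement 2, Statement 3).

3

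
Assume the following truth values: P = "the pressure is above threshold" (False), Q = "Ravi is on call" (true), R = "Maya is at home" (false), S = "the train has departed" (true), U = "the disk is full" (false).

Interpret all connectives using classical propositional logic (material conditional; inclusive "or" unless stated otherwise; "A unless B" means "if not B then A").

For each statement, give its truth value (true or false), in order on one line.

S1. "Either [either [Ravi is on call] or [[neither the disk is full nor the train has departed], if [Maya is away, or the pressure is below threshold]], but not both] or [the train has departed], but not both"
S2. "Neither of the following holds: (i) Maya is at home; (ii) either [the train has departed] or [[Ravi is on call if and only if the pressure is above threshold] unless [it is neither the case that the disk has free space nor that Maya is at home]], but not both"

S1 false; S2 false

S1: Formalization: (Q ⊕ ((¬R ∨ ¬P) → (U ↓ S))) ⊕ S

¬R = ¬F = T
¬P = ¬F = T
¬R ∨ ¬P = T ∨ T = T
U ↓ S = F ↓ T = F
(¬R ∨ ¬P) → (U ↓ S) = T → F = F
Q ⊕ ((¬R ∨ ¬P) → (U ↓ S)) = T ⊕ F = T
(Q ⊕ ((¬R ∨ ¬P) → (U ↓ S))) ⊕ S = T ⊕ T = F
So S1 is false.

S2: In symbols: R ↓ (S ⊕ ((Q ↔ P) ∨ (¬U ↓ R)))

Q ↔ P = T ↔ F = F
¬U = ¬F = T
¬U ↓ R = T ↓ F = F
(Q ↔ P) ∨ (¬U ↓ R) = F ∨ F = F
S ⊕ ((Q ↔ P) ∨ (¬U ↓ R)) = T ⊕ F = T
R ↓ (S ⊕ ((Q ↔ P) ∨ (¬U ↓ R))) = F ↓ T = F
Thus S2 is false.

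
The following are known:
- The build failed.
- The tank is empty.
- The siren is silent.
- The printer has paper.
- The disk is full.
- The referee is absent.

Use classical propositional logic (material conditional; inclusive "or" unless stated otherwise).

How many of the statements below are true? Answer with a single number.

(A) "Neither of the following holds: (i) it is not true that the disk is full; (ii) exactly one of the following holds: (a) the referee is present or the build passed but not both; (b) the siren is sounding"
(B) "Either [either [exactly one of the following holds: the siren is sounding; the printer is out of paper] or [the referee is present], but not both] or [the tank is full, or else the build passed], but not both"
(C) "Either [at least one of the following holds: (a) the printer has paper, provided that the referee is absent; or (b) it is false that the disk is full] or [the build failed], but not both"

1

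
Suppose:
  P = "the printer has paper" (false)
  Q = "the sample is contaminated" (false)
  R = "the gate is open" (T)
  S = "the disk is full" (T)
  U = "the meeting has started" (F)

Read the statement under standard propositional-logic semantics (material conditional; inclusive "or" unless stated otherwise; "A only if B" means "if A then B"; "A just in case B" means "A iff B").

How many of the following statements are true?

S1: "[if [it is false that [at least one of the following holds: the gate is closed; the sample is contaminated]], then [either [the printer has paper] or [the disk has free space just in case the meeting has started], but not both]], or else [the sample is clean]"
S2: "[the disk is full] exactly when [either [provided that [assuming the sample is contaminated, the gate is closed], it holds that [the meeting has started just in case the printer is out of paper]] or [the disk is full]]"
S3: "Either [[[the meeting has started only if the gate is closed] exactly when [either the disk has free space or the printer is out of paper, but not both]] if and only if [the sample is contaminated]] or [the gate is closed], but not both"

S1: In symbols: (not (not R or Q) -> (P xor (not S iff U))) or not Q

not R = not True = False
not R or Q = False or False = False
not (not R or Q) = not False = True
not S = not True = False
not S iff U = False iff False = True
P xor (not S iff U) = False xor True = True
not (not R or Q) -> (P xor (not S iff U)) = True -> True = True
not Q = not False = True
(not (not R or Q) -> (P xor (not S iff U))) or not Q = True or True = True
Thus S1 is true.

S2: This is S iff (((Q -> not R) -> (U iff not P)) or S).

not R = not True = False
Q -> not R = False -> False = True
not P = not False = True
U iff not P = False iff True = False
(Q -> not R) -> (U iff not P) = True -> False = False
((Q -> not R) -> (U iff not P)) or S = False or True = True
S iff (((Q -> not R) -> (U iff not P)) or S) = True iff True = True
So S2 is true.

S3: Formalization: (((U -> not R) iff (not S xor not P)) iff Q) xor not R

not R = not True = False
U -> not R = False -> False = True
not S = not True = False
not P = not False = True
not S xor not P = False xor True = True
(U -> not R) iff (not S xor not P) = True iff True = True
((U -> not R) iff (not S xor not P)) iff Q = True iff False = False
not R = not True = False
(((U -> not R) iff (not S xor not P)) iff Q) xor not R = False xor False = False
So S3 is false.

2 of the 3 statements are true (S1, S2).

2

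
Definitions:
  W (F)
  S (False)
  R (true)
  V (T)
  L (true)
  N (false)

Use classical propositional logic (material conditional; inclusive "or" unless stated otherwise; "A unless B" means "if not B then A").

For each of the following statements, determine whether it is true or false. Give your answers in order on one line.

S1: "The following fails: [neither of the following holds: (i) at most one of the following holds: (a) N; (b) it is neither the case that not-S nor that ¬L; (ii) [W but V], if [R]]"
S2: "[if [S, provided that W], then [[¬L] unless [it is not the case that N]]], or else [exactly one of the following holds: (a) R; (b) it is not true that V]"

S1 true, S2 true

S1: Parsed as ¬((N ↑ (¬S ↓ ¬L)) ↓ (R → (W ∧ V)))

¬S = ¬F = T
¬L = ¬T = F
¬S ↓ ¬L = T ↓ F = F
N ↑ (¬S ↓ ¬L) = F ↑ F = T
W ∧ V = F ∧ T = F
R → (W ∧ V) = T → F = F
(N ↑ (¬S ↓ ¬L)) ↓ (R → (W ∧ V)) = T ↓ F = F
¬((N ↑ (¬S ↓ ¬L)) ↓ (R → (W ∧ V))) = ¬F = T
Thus S1 is true.

S2: This is ((W → S) → (¬L ∨ ¬N)) ∨ (R ⊕ ¬V).

W → S = F → F = T
¬L = ¬T = F
¬N = ¬F = T
¬L ∨ ¬N = F ∨ T = T
(W → S) → (¬L ∨ ¬N) = T → T = T
¬V = ¬T = F
R ⊕ ¬V = T ⊕ F = T
((W → S) → (¬L ∨ ¬N)) ∨ (R ⊕ ¬V) = T ∨ T = T
So S2 is true.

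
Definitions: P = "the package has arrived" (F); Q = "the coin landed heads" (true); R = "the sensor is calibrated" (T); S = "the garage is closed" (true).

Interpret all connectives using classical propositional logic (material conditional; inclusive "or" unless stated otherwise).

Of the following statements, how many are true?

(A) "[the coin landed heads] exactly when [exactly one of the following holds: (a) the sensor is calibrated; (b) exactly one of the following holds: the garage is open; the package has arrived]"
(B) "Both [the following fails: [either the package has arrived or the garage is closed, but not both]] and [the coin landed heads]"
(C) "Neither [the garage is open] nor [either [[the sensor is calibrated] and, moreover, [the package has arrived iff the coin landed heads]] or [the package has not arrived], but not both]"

(A): Parsed as Q <-> (R xor (~S xor P))

~S = ~T = F
~S xor P = F xor F = F
R xor (~S xor P) = T xor F = T
Q <-> (R xor (~S xor P)) = T <-> T = T
So (A) is true.

(B): This is ~(P xor S) & Q.

P xor S = F xor T = T
~(P xor S) = ~T = F
~(P xor S) & Q = F & T = F
Thus (B) is false.

(C): Parsed as ~S nor ((R & (P <-> Q)) xor ~P)

~S = ~T = F
P <-> Q = F <-> T = F
R & (P <-> Q) = T & F = F
~P = ~F = T
(R & (P <-> Q)) xor ~P = F xor T = T
~S nor ((R & (P <-> Q)) xor ~P) = F nor T = F
So (C) is false.

True statements: 1 ((A)).

1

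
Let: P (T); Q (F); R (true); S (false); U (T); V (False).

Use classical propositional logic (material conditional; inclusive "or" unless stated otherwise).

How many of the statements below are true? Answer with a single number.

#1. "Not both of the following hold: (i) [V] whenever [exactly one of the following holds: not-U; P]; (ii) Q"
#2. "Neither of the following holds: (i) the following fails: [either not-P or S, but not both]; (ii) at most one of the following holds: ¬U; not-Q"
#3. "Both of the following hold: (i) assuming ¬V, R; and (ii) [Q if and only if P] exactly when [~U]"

2

#1: Formalization: ((~U xor P) -> V) nand Q

~U = ~T = F
~U xor P = F xor T = T
(~U xor P) -> V = T -> F = F
((~U xor P) -> V) nand Q = F nand F = T
Hence #1 is true.

#2: Formalization: ~(~P xor S) nor (~U nand ~Q)

~P = ~T = F
~P xor S = F xor F = F
~(~P xor S) = ~F = T
~U = ~T = F
~Q = ~F = T
~U nand ~Q = F nand T = T
~(~P xor S) nor (~U nand ~Q) = T nor T = F
Thus #2 is false.

#3: Formalization: (~V -> R) & ((Q <-> P) <-> ~U)

~V = ~F = T
~V -> R = T -> T = T
Q <-> P = F <-> T = F
~U = ~T = F
(Q <-> P) <-> ~U = F <-> F = T
(~V -> R) & ((Q <-> P) <-> ~U) = T & T = T
So #3 is true.

True statements: 2 (#1, #3).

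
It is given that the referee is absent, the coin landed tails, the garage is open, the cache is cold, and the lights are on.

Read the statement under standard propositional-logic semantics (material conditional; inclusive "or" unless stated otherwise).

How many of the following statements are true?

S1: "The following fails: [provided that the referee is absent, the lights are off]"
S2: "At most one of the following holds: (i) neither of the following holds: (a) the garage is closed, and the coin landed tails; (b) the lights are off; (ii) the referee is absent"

1

Let P = "the referee is present" (False), U = "the lights are on" (True), R = "the garage is closed" (False), Q = "the coin landed heads" (False).

S1: Formalization: not (not P -> not U)

not P = not False = True
not U = not True = False
not P -> not U = True -> False = False
not (not P -> not U) = not False = True
Thus S1 is true.

S2: Parsed as ((R and not Q) nor not U) nand not P

not Q = not False = True
R and not Q = False and True = False
not U = not True = False
(R and not Q) nor not U = False nor False = True
not P = not False = True
((R and not Q) nor not U) nand not P = True nand True = False
So S2 is false.

True statements: 1.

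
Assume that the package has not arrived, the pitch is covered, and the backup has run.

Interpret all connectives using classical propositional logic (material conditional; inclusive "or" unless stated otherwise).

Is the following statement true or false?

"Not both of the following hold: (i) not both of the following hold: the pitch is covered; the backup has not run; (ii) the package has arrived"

Let Q = "the pitch is covered" (T), N = "the backup has run" (T), P = "the package has arrived" (F).
Parsed as (Q nand ~N) nand P

~N = ~T = F
Q nand ~N = T nand F = T
(Q nand ~N) nand P = T nand F = T

True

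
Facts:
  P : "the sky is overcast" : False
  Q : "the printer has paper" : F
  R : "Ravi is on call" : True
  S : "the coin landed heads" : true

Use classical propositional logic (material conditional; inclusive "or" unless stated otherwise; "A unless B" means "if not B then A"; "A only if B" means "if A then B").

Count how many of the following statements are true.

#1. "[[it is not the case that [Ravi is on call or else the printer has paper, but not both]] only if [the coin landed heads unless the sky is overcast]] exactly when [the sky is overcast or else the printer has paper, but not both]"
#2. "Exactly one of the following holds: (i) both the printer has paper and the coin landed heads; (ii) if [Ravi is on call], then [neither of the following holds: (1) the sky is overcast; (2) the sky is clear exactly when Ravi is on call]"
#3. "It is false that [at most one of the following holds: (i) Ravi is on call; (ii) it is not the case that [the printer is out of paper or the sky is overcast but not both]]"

0

#1: This is (not (R xor Q) -> (S or P)) iff (P xor Q).

R xor Q = True xor False = True
not (R xor Q) = not True = False
S or P = True or False = True
not (R xor Q) -> (S or P) = False -> True = True
P xor Q = False xor False = False
(not (R xor Q) -> (S or P)) iff (P xor Q) = True iff False = False
Thus #1 is false.

#2: This is (Q and S) xor (R -> (P nor (not P iff R))).

Q and S = False and True = False
not P = not False = True
not P iff R = True iff True = True
P nor (not P iff R) = False nor True = False
R -> (P nor (not P iff R)) = True -> False = False
(Q and S) xor (R -> (P nor (not P iff R))) = False xor False = False
So #2 is false.

#3: Formalization: not (R nand not (not Q xor P))

not Q = not False = True
not Q xor P = True xor False = True
not (not Q xor P) = not True = False
R nand not (not Q xor P) = True nand False = True
not (R nand not (not Q xor P)) = not True = False
Thus #3 is false.

Count: 0.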